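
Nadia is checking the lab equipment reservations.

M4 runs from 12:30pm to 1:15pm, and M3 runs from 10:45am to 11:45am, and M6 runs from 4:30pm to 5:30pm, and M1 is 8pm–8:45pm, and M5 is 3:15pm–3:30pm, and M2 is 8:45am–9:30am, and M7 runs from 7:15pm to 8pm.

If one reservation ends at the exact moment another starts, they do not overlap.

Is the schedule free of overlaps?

Two intervals overlap when each starts before the other ends.
Sorted by start: M2, M3, M4, M5, M6, M7, M1.
M3 starts after M2 ends; M2 is clear from here.
M4 starts after M3 ends; M3 is clear from here.
M5 starts after M4 ends; M4 is clear from here.
M6 starts after M5 ends; M5 is clear from here.
M7 starts after M6 ends; M6 is clear from here.
M1 starts exactly when M7 ends (back-to-back, no overlap).
Every pair is clear; the schedule has no overlaps.

Yes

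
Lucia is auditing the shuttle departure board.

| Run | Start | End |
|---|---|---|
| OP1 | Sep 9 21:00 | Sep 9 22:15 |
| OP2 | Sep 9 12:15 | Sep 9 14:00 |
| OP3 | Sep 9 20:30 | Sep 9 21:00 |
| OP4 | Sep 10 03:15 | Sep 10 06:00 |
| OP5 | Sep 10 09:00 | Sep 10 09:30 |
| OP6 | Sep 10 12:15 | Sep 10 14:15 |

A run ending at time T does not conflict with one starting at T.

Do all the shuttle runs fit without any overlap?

Yes

Two intervals overlap when each starts before the other ends.
Sorted by start: OP2, OP3, OP1, OP4, OP5, OP6.
OP3 starts after OP2 ends — done with OP2.
OP1 starts exactly when OP3 ends (back-to-back, no overlap) — done with OP3.
OP4 starts after OP1 ends — done with OP1.
OP5 starts after OP4 ends — done with OP4.
OP6 starts after OP5 ends.
Every pair is clear; the schedule has no overlaps.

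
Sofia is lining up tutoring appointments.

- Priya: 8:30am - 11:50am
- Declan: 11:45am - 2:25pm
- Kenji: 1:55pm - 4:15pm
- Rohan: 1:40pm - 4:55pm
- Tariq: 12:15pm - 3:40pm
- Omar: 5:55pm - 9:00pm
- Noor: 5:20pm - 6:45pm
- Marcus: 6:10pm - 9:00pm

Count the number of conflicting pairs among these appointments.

10

Sorted by start: Priya, Declan, Tariq, Rohan, Kenji, Noor, Omar, Marcus.
Declan starts before Priya ends → Priya and Declan overlap.
Tariq starts after Priya ends — done with Priya.
Tariq starts before Declan ends → Declan and Tariq overlap.
Rohan starts before Declan ends → Declan and Rohan overlap.
Kenji starts before Declan ends → Declan and Kenji overlap.
Noor starts after Declan ends — done with Declan.
Rohan starts before Tariq ends → Tariq and Rohan overlap.
Kenji starts before Tariq ends → Tariq and Kenji overlap.
Noor starts after Tariq ends — done with Tariq.
Kenji starts before Rohan ends → Rohan and Kenji overlap.
Noor starts after Rohan ends — done with Rohan.
Noor starts after Kenji ends — done with Kenji.
Omar starts before Noor ends → Noor and Omar overlap.
Marcus starts before Noor ends → Noor and Marcus overlap.
Marcus starts before Omar ends → Omar and Marcus overlap.
Overlapping pairs: Declan & Kenji, Declan & Priya, Declan & Rohan, Declan & Tariq, Kenji & Rohan, Kenji & Tariq, Marcus & Noor, Marcus & Omar, Noor & Omar, Rohan & Tariq — 10 in total.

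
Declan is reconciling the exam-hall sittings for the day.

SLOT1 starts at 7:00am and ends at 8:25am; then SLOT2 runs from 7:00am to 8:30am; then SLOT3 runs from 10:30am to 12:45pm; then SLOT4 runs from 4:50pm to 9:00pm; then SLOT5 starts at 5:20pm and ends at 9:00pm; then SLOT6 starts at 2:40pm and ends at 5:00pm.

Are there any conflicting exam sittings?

Yes

Two intervals overlap when each starts before the other ends.
Sorted by start: SLOT1, SLOT2, SLOT3, SLOT6, SLOT4, SLOT5.
SLOT2 starts before SLOT1 ends → SLOT1 and SLOT2 overlap.
That's a conflict, so the schedule is not conflict-free.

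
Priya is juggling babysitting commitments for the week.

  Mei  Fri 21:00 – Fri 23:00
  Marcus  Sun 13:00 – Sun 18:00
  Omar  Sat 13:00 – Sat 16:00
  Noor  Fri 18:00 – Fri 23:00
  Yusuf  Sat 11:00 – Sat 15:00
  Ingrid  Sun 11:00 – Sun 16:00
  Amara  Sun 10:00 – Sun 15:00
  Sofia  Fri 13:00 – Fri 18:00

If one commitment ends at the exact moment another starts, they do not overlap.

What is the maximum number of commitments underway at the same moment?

Sweep the timeline, counting +1 at each start and −1 at each end (ends before starts at a tie):
Fri 13:00 start Sofia → 1
Fri 18:00 end Sofia → 0
Fri 18:00 start Noor → 1
Fri 21:00 start Mei → 2
Fri 23:00 end Mei → 1
Fri 23:00 end Noor → 0
Sat 11:00 start Yusuf → 1
Sat 13:00 start Omar → 2
Sat 15:00 end Yusuf → 1
Sat 16:00 end Omar → 0
Sun 10:00 start Amara → 1
Sun 11:00 start Ingrid → 2
Sun 13:00 start Marcus → 3
Sun 15:00 end Amara → 2
Sun 16:00 end Ingrid → 1
Sun 18:00 end Marcus → 0
Peak is 3, at Sun 13:00 (Amara, Ingrid, Marcus).

3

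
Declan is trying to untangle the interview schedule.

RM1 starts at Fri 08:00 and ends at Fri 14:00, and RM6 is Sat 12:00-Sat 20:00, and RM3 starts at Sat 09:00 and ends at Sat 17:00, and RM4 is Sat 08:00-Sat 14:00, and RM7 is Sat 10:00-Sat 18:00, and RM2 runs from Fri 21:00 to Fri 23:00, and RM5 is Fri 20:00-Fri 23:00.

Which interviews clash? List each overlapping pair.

Sorted by start: RM1, RM5, RM2, RM4, RM3, RM7, RM6.
RM5 starts after RM1 ends; RM1 is clear from here.
RM2 starts before RM5 ends → RM5 and RM2 overlap.
RM4 starts after RM5 ends; RM5 is clear from here.
RM4 starts after RM2 ends; RM2 is clear from here.
RM3 starts before RM4 ends → RM4 and RM3 overlap.
RM7 starts before RM4 ends → RM4 and RM7 overlap.
RM6 starts before RM4 ends → RM4 and RM6 overlap.
RM7 starts before RM3 ends → RM3 and RM7 overlap.
RM6 starts before RM3 ends → RM3 and RM6 overlap.
RM6 starts before RM7 ends → RM7 and RM6 overlap.

RM2 & RM5, RM3 & RM4, RM3 & RM6, RM3 & RM7, RM4 & RM6, RM4 & RM7, RM6 & RM7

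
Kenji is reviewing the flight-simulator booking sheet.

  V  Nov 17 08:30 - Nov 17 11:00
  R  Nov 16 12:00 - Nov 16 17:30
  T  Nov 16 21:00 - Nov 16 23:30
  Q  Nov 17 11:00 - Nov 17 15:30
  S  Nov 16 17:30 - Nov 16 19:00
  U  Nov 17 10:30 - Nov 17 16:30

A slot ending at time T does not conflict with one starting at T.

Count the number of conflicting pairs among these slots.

2

Sorted by start: R, S, T, V, U, Q.
S starts exactly when R ends (back-to-back, no overlap); R is clear from here.
T starts after S ends; S is clear from here.
V starts after T ends; T is clear from here.
U starts before V ends → V and U overlap.
Q starts exactly when V ends (back-to-back, no overlap).
Q starts before U ends → U and Q overlap.
Overlapping pairs: Q & U, U & V — 2 in total.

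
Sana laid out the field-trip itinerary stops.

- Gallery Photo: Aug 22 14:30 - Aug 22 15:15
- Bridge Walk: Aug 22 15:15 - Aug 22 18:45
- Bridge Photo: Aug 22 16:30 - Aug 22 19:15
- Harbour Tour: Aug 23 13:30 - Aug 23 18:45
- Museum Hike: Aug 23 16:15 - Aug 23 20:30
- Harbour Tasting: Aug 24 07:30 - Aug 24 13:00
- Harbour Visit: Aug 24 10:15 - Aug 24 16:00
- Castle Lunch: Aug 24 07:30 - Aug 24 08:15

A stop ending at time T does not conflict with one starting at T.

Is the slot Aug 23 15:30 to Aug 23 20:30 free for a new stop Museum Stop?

No — it overlaps Harbour Tour, Museum Hike

Gallery Photo: ends Aug 22 15:15 at or before Museum Stop starts Aug 23 15:30 → clear.
Bridge Walk: ends Aug 22 18:45 at or before Museum Stop starts Aug 23 15:30 → clear.
Bridge Photo: ends Aug 22 19:15 at or before Museum Stop starts Aug 23 15:30 → clear.
Harbour Tour: starts Aug 23 13:30 before Museum Stop ends Aug 23 20:30, and ends Aug 23 18:45 after Museum Stop starts Aug 23 15:30 → overlap.
Museum Hike: starts Aug 23 16:15 before Museum Stop ends Aug 23 20:30, and ends Aug 23 20:30 after Museum Stop starts Aug 23 15:30 → overlap.
Harbour Tasting: starts Aug 24 07:30 at or after Museum Stop ends Aug 23 20:30 → clear.
Castle Lunch: starts Aug 24 07:30 at or after Museum Stop ends Aug 23 20:30 → clear.
Harbour Visit: starts Aug 24 10:15 at or after Museum Stop ends Aug 23 20:30 → clear.
Museum Stop overlaps Harbour Tour, Museum Hike.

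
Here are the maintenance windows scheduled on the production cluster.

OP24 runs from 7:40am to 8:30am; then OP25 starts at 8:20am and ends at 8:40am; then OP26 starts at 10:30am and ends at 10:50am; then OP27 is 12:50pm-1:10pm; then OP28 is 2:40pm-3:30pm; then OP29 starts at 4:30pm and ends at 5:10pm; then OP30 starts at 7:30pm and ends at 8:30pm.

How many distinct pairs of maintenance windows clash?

1

Sorted by start: OP24, OP25, OP26, OP27, OP28, OP29, OP30.
OP25 starts before OP24 ends → OP24 and OP25 overlap.
OP26 starts after OP24 ends — done with OP24.
OP26 starts after OP25 ends — done with OP25.
OP27 starts after OP26 ends — done with OP26.
OP28 starts after OP27 ends — done with OP27.
OP29 starts after OP28 ends — done with OP28.
OP30 starts after OP29 ends.
Overlapping pairs: OP24 & OP25 — 1 in total.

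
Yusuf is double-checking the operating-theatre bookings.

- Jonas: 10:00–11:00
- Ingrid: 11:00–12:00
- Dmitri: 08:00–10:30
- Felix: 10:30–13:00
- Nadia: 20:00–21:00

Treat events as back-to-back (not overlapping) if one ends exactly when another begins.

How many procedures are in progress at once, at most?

2

Sweep the timeline, counting +1 at each start and −1 at each end (ends before starts at a tie):
08:00 start Dmitri → 1
10:00 start Jonas → 2
10:30 end Dmitri → 1
10:30 start Felix → 2
11:00 end Jonas → 1
11:00 start Ingrid → 2
12:00 end Ingrid → 1
13:00 end Felix → 0
20:00 start Nadia → 1
21:00 end Nadia → 0
Peak is 2, at 10:00 (Dmitri, Jonas).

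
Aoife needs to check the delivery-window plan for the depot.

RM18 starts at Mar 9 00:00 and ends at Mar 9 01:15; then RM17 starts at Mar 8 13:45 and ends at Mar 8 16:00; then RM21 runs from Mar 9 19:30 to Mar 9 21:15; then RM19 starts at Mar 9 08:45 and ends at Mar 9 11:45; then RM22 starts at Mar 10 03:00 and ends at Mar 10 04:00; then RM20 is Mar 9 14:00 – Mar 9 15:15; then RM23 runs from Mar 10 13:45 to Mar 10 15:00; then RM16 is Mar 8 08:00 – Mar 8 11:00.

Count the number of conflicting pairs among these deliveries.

0

Sorted by start: RM16, RM17, RM18, RM19, RM20, RM21, RM22, RM23.
RM17 starts after RM16 ends, so RM16 has no further overlaps.
RM18 starts after RM17 ends, so RM17 has no further overlaps.
RM19 starts after RM18 ends, so RM18 has no further overlaps.
RM20 starts after RM19 ends, so RM19 has no further overlaps.
RM21 starts after RM20 ends, so RM20 has no further overlaps.
RM22 starts after RM21 ends, so RM21 has no further overlaps.
RM23 starts after RM22 ends.
No pair overlaps.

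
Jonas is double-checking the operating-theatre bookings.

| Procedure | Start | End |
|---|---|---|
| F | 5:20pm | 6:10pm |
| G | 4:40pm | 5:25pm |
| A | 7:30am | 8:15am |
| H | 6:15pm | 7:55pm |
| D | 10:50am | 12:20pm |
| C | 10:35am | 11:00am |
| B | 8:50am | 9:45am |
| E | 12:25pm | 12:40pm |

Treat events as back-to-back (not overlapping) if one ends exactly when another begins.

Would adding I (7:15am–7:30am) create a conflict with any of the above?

No — it doesn't clash with anything

A: starts 7:30am at or after I ends 7:30am → clear.
B: starts 8:50am at or after I ends 7:30am → clear.
C: starts 10:35am at or after I ends 7:30am → clear.
D: starts 10:50am at or after I ends 7:30am → clear.
E: starts 12:25pm at or after I ends 7:30am → clear.
G: starts 4:40pm at or after I ends 7:30am → clear.
F: starts 5:20pm at or after I ends 7:30am → clear.
H: starts 6:15pm at or after I ends 7:30am → clear.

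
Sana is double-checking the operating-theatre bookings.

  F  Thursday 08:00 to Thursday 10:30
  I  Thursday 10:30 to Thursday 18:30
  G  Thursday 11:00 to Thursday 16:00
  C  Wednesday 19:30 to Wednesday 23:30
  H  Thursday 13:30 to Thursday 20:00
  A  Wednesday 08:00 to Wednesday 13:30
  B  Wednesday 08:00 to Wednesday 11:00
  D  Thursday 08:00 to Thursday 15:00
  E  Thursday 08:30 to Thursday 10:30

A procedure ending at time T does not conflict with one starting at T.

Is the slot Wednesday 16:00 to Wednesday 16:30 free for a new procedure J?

Yes — the slot is free

A: ends Wednesday 13:30 at or before J starts Wednesday 16:00 → clear.
B: ends Wednesday 11:00 at or before J starts Wednesday 16:00 → clear.
C: starts Wednesday 19:30 at or after J ends Wednesday 16:30 → clear.
D: starts Thursday 08:00 at or after J ends Wednesday 16:30 → clear.
F: starts Thursday 08:00 at or after J ends Wednesday 16:30 → clear.
E: starts Thursday 08:30 at or after J ends Wednesday 16:30 → clear.
I: starts Thursday 10:30 at or after J ends Wednesday 16:30 → clear.
G: starts Thursday 11:00 at or after J ends Wednesday 16:30 → clear.
H: starts Thursday 13:30 at or after J ends Wednesday 16:30 → clear.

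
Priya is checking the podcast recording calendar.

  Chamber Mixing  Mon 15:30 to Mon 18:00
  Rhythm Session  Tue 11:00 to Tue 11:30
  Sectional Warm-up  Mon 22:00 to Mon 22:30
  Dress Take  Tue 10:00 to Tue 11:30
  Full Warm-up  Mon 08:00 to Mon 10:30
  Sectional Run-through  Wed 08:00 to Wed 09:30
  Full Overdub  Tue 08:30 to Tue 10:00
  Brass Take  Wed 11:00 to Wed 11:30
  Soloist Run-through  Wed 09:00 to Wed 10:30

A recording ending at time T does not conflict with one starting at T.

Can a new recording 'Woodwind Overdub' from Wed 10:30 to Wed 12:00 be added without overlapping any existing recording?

Full Warm-up: ends Mon 10:30 at or before Woodwind Overdub starts Wed 10:30 → clear.
Chamber Mixing: ends Mon 18:00 at or before Woodwind Overdub starts Wed 10:30 → clear.
Sectional Warm-up: ends Mon 22:30 at or before Woodwind Overdub starts Wed 10:30 → clear.
Full Overdub: ends Tue 10:00 at or before Woodwind Overdub starts Wed 10:30 → clear.
Dress Take: ends Tue 11:30 at or before Woodwind Overdub starts Wed 10:30 → clear.
Rhythm Session: ends Tue 11:30 at or before Woodwind Overdub starts Wed 10:30 → clear.
Sectional Run-through: ends Wed 09:30 at or before Woodwind Overdub starts Wed 10:30 → clear.
Soloist Run-through: ends Wed 10:30 at or before Woodwind Overdub starts Wed 10:30 → clear.
Brass Take: starts Wed 11:00 before Woodwind Overdub ends Wed 12:00, and ends Wed 11:30 after Woodwind Overdub starts Wed 10:30 → overlap.
Woodwind Overdub overlaps Brass Take.

No — it overlaps Brass Take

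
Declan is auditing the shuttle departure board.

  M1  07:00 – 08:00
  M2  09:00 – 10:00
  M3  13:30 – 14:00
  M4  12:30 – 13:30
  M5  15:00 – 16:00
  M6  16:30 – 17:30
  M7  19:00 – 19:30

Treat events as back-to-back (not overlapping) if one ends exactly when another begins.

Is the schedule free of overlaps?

Sorted by start: M1, M2, M4, M3, M5, M6, M7.
M2 starts after M1 ends, so nothing later overlaps M1 either.
M4 starts after M2 ends, so nothing later overlaps M2 either.
M3 starts exactly when M4 ends (back-to-back, no overlap), so nothing later overlaps M4 either.
M5 starts after M3 ends, so nothing later overlaps M3 either.
M6 starts after M5 ends, so nothing later overlaps M5 either.
M7 starts after M6 ends.
Every pair is clear; the schedule has no overlaps.

Yes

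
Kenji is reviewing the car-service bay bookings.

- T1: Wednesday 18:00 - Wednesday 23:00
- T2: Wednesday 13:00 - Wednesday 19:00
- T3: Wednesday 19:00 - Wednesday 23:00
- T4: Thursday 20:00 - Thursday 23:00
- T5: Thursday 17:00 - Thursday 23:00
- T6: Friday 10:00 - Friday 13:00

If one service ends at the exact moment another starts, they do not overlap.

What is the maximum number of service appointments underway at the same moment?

Sweep the timeline, counting +1 at each start and −1 at each end (ends before starts at a tie):
Wednesday 13:00 start T2 → 1
Wednesday 18:00 start T1 → 2
Wednesday 19:00 end T2 → 1
Wednesday 19:00 start T3 → 2
Wednesday 23:00 end T1 → 1
Wednesday 23:00 end T3 → 0
Thursday 17:00 start T5 → 1
Thursday 20:00 start T4 → 2
Thursday 23:00 end T4 → 1
Thursday 23:00 end T5 → 0
Friday 10:00 start T6 → 1
Friday 13:00 end T6 → 0
Peak is 2, at Wednesday 18:00 (T1, T2).

2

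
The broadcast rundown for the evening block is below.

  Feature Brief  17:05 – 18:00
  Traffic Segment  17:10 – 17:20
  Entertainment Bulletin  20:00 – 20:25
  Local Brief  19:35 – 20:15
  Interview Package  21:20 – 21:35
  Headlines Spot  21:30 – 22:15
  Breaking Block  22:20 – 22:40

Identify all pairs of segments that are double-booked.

Sorted by start: Feature Brief, Traffic Segment, Local Brief, Entertainment Bulletin, Interview Package, Headlines Spot, Breaking Block.
Traffic Segment starts before Feature Brief ends → Feature Brief and Traffic Segment overlap.
Local Brief starts after Feature Brief ends — done with Feature Brief.
Local Brief starts after Traffic Segment ends — done with Traffic Segment.
Entertainment Bulletin starts before Local Brief ends → Local Brief and Entertainment Bulletin overlap.
Interview Package starts after Local Brief ends — done with Local Brief.
Interview Package starts after Entertainment Bulletin ends — done with Entertainment Bulletin.
Headlines Spot starts before Interview Package ends → Interview Package and Headlines Spot overlap.
Breaking Block starts after Interview Package ends.
Breaking Block starts after Headlines Spot ends.

Entertainment Bulletin & Local Brief, Feature Brief & Traffic Segment, Headlines Spot & Interview Package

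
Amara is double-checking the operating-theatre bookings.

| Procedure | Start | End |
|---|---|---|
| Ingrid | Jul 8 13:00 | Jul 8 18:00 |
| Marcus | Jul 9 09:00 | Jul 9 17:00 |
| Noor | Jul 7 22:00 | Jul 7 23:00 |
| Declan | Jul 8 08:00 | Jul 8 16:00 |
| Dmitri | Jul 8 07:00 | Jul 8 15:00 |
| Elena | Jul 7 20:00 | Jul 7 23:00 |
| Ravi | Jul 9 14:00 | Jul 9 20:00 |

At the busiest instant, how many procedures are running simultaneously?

3

Walk through starts and ends in time order (an end at T is processed before a start at T):
Jul 7 20:00 start Elena → 1
Jul 7 22:00 start Noor → 2
Jul 7 23:00 end Elena → 1
Jul 7 23:00 end Noor → 0
Jul 8 07:00 start Dmitri → 1
Jul 8 08:00 start Declan → 2
Jul 8 13:00 start Ingrid → 3
Jul 8 15:00 end Dmitri → 2
Jul 8 16:00 end Declan → 1
Jul 8 18:00 end Ingrid → 0
Jul 9 09:00 start Marcus → 1
Jul 9 14:00 start Ravi → 2
Jul 9 17:00 end Marcus → 1
Jul 9 20:00 end Ravi → 0
Peak is 3, at Jul 8 13:00 (Declan, Dmitri, Ingrid).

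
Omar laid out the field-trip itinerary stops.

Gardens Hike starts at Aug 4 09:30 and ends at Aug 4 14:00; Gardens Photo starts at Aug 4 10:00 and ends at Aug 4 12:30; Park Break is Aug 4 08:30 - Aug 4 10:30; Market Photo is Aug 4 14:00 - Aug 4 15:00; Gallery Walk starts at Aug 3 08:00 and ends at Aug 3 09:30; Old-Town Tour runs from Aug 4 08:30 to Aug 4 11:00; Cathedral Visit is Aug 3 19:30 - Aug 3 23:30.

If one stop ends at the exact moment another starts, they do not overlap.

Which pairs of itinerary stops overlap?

Check each pair: they overlap iff neither finishes before the other starts.
Sorted by start: Gallery Walk, Cathedral Visit, Park Break, Old-Town Tour, Gardens Hike, Gardens Photo, Market Photo.
Cathedral Visit starts after Gallery Walk ends, so nothing later overlaps Gallery Walk either.
Park Break starts after Cathedral Visit ends, so nothing later overlaps Cathedral Visit either.
Old-Town Tour starts before Park Break ends → Park Break and Old-Town Tour overlap.
Gardens Hike starts before Park Break ends → Park Break and Gardens Hike overlap.
Gardens Photo starts before Park Break ends → Park Break and Gardens Photo overlap.
Market Photo starts after Park Break ends.
Gardens Hike starts before Old-Town Tour ends → Old-Town Tour and Gardens Hike overlap.
Gardens Photo starts before Old-Town Tour ends → Old-Town Tour and Gardens Photo overlap.
Market Photo starts after Old-Town Tour ends.
Gardens Photo starts before Gardens Hike ends → Gardens Hike and Gardens Photo overlap.
Market Photo starts exactly when Gardens Hike ends (back-to-back, no overlap).
Market Photo starts after Gardens Photo ends.

Gardens Hike & Gardens Photo, Gardens Hike & Old-Town Tour, Gardens Hike & Park Break, Gardens Photo & Old-Town Tour, Gardens Photo & Park Break, Old-Town Tour & Park Break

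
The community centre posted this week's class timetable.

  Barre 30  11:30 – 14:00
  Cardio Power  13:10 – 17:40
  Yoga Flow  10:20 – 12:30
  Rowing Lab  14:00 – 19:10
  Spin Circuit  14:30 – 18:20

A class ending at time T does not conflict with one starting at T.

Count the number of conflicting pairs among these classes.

5

Check each pair: they overlap iff neither finishes before the other starts.
Sorted by start: Yoga Flow, Barre 30, Cardio Power, Rowing Lab, Spin Circuit.
Barre 30 starts before Yoga Flow ends → Yoga Flow and Barre 30 overlap.
Cardio Power starts after Yoga Flow ends, so nothing later overlaps Yoga Flow either.
Cardio Power starts before Barre 30 ends → Barre 30 and Cardio Power overlap.
Rowing Lab starts exactly when Barre 30 ends (back-to-back, no overlap), so nothing later overlaps Barre 30 either.
Rowing Lab starts before Cardio Power ends → Cardio Power and Rowing Lab overlap.
Spin Circuit starts before Cardio Power ends → Cardio Power and Spin Circuit overlap.
Spin Circuit starts before Rowing Lab ends → Rowing Lab and Spin Circuit overlap.
Overlapping pairs: Barre 30 & Cardio Power, Barre 30 & Yoga Flow, Cardio Power & Rowing Lab, Cardio Power & Spin Circuit, Rowing Lab & Spin Circuit — 5 in total.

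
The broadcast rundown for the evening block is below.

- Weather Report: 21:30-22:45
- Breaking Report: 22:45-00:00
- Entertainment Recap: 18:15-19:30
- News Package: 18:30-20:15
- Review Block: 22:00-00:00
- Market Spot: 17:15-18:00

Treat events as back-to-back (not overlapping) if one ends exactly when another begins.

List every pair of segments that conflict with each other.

Sorted by start: Market Spot, Entertainment Recap, News Package, Weather Report, Review Block, Breaking Report.
Entertainment Recap starts after Market Spot ends; Market Spot is clear from here.
News Package starts before Entertainment Recap ends → Entertainment Recap and News Package overlap.
Weather Report starts after Entertainment Recap ends; Entertainment Recap is clear from here.
Weather Report starts after News Package ends; News Package is clear from here.
Review Block starts before Weather Report ends → Weather Report and Review Block overlap.
Breaking Report starts exactly when Weather Report ends (back-to-back, no overlap).
Breaking Report starts before Review Block ends → Review Block and Breaking Report overlap.

Breaking Report & Review Block, Entertainment Recap & News Package, Review Block & Weather Report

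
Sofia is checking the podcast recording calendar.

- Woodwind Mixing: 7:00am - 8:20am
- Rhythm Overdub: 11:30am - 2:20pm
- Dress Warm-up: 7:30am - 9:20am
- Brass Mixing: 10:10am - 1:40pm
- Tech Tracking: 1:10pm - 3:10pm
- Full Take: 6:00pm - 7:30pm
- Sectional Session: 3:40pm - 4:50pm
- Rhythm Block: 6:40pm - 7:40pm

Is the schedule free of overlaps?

Two intervals overlap when each starts before the other ends.
Sorted by start: Woodwind Mixing, Dress Warm-up, Brass Mixing, Rhythm Overdub, Tech Tracking, Sectional Session, Full Take, Rhythm Block.
Dress Warm-up starts before Woodwind Mixing ends → Woodwind Mixing and Dress Warm-up overlap.
That's a conflict, so the schedule is not conflict-free.

No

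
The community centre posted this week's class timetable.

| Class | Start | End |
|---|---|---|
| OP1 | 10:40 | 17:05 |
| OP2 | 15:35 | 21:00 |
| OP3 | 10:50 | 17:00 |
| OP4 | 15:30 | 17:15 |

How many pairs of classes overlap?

6

Sorted by start: OP1, OP3, OP4, OP2.
OP3 starts before OP1 ends → OP1 and OP3 overlap.
OP4 starts before OP1 ends → OP1 and OP4 overlap.
OP2 starts before OP1 ends → OP1 and OP2 overlap.
OP4 starts before OP3 ends → OP3 and OP4 overlap.
OP2 starts before OP3 ends → OP3 and OP2 overlap.
OP2 starts before OP4 ends → OP4 and OP2 overlap.
Overlapping pairs: OP1 & OP2, OP1 & OP3, OP1 & OP4, OP2 & OP3, OP2 & OP4, OP3 & OP4 — 6 in total.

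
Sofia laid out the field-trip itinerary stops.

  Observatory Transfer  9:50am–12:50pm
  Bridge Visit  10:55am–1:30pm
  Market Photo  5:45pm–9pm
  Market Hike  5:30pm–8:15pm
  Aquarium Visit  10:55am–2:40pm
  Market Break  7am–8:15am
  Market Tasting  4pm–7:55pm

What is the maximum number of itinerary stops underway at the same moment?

3

Sort all start/end points and keep a running count:
7am start Market Break → 1
8:15am end Market Break → 0
9:50am start Observatory Transfer → 1
10:55am start Aquarium Visit → 2
10:55am start Bridge Visit → 3
12:50pm end Observatory Transfer → 2
1:30pm end Bridge Visit → 1
2:40pm end Aquarium Visit → 0
4pm start Market Tasting → 1
5:30pm start Market Hike → 2
5:45pm start Market Photo → 3
7:55pm end Market Tasting → 2
8:15pm end Market Hike → 1
9pm end Market Photo → 0
Peak is 3, at 10:55am (Aquarium Visit, Bridge Visit, Observatory Transfer).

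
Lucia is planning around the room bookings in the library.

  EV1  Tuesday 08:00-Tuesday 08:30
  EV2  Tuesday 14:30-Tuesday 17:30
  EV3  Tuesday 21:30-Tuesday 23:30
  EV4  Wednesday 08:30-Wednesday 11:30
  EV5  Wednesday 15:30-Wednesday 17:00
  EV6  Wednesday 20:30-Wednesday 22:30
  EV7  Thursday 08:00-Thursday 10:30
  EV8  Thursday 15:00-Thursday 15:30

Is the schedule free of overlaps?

Yes

Sorted by start: EV1, EV2, EV3, EV4, EV5, EV6, EV7, EV8.
EV2 starts after EV1 ends, so EV1 has no further overlaps.
EV3 starts after EV2 ends, so EV2 has no further overlaps.
EV4 starts after EV3 ends, so EV3 has no further overlaps.
EV5 starts after EV4 ends, so EV4 has no further overlaps.
EV6 starts after EV5 ends, so EV5 has no further overlaps.
EV7 starts after EV6 ends, so EV6 has no further overlaps.
EV8 starts after EV7 ends.
Every pair is clear; the schedule has no overlaps.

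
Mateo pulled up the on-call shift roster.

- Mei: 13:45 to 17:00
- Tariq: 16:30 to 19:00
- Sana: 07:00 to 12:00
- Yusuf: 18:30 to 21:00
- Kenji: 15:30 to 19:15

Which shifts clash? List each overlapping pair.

Kenji & Mei, Kenji & Tariq, Kenji & Yusuf, Mei & Tariq, Tariq & Yusuf

Sorted by start: Sana, Mei, Kenji, Tariq, Yusuf.
Mei starts after Sana ends; Sana is clear from here.
Kenji starts before Mei ends → Mei and Kenji overlap.
Tariq starts before Mei ends → Mei and Tariq overlap.
Yusuf starts after Mei ends.
Tariq starts before Kenji ends → Kenji and Tariq overlap.
Yusuf starts before Kenji ends → Kenji and Yusuf overlap.
Yusuf starts before Tariq ends → Tariq and Yusuf overlap.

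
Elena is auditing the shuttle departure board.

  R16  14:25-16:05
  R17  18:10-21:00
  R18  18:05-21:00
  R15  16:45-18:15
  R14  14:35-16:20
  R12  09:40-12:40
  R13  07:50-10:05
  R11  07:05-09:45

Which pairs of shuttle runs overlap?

R11 & R12, R11 & R13, R12 & R13, R14 & R16, R15 & R17, R15 & R18, R17 & R18

Two intervals overlap when each starts before the other ends.
Sorted by start: R11, R13, R12, R16, R14, R15, R18, R17.
R13 starts before R11 ends → R11 and R13 overlap.
R12 starts before R11 ends → R11 and R12 overlap.
R16 starts after R11 ends, so nothing later overlaps R11 either.
R12 starts before R13 ends → R13 and R12 overlap.
R16 starts after R13 ends, so nothing later overlaps R13 either.
R16 starts after R12 ends, so nothing later overlaps R12 either.
R14 starts before R16 ends → R16 and R14 overlap.
R15 starts after R16 ends, so nothing later overlaps R16 either.
R15 starts after R14 ends, so nothing later overlaps R14 either.
R18 starts before R15 ends → R15 and R18 overlap.
R17 starts before R15 ends → R15 and R17 overlap.
R17 starts before R18 ends → R18 and R17 overlap.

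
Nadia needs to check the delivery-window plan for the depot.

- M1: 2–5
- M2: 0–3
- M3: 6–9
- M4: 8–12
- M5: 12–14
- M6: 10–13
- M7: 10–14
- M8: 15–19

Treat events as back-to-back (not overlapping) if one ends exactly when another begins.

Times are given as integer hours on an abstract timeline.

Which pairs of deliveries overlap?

Two intervals overlap when each starts before the other ends.
Sorted by start: M2, M1, M3, M4, M6, M7, M5, M8.
M1 starts before M2 ends → M2 and M1 overlap.
M3 starts after M2 ends — done with M2.
M3 starts after M1 ends — done with M1.
M4 starts before M3 ends → M3 and M4 overlap.
M6 starts after M3 ends — done with M3.
M6 starts before M4 ends → M4 and M6 overlap.
M7 starts before M4 ends → M4 and M7 overlap.
M5 starts exactly when M4 ends (back-to-back, no overlap) — done with M4.
M7 starts before M6 ends → M6 and M7 overlap.
M5 starts before M6 ends → M6 and M5 overlap.
M8 starts after M6 ends.
M5 starts before M7 ends → M7 and M5 overlap.
M8 starts after M7 ends.
M8 starts after M5 ends.

M1 & M2, M3 & M4, M4 & M6, M4 & M7, M5 & M6, M5 & M7, M6 & M7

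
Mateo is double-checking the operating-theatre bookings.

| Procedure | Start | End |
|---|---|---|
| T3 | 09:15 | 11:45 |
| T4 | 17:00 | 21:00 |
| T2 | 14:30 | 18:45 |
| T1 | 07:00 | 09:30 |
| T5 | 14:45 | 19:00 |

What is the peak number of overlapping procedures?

Sweep the timeline, counting +1 at each start and −1 at each end (ends before starts at a tie):
07:00 start T1 → 1
09:15 start T3 → 2
09:30 end T1 → 1
11:45 end T3 → 0
14:30 start T2 → 1
14:45 start T5 → 2
17:00 start T4 → 3
18:45 end T2 → 2
19:00 end T5 → 1
21:00 end T4 → 0
Peak is 3, at 17:00 (T2, T4, T5).

3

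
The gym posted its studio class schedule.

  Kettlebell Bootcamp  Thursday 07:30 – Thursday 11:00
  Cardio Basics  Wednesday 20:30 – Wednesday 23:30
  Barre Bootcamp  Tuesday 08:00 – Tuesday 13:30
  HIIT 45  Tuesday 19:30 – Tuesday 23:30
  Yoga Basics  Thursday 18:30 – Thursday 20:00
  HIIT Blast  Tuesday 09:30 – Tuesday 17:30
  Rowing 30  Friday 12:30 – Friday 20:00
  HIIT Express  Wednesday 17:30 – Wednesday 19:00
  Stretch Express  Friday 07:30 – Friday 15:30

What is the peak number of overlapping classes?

2

Sort all start/end points and keep a running count:
Tuesday 08:00 start Barre Bootcamp → 1
Tuesday 09:30 start HIIT Blast → 2
Tuesday 13:30 end Barre Bootcamp → 1
Tuesday 17:30 end HIIT Blast → 0
Tuesday 19:30 start HIIT 45 → 1
Tuesday 23:30 end HIIT 45 → 0
Wednesday 17:30 start HIIT Express → 1
Wednesday 19:00 end HIIT Express → 0
Wednesday 20:30 start Cardio Basics → 1
Wednesday 23:30 end Cardio Basics → 0
Thursday 07:30 start Kettlebell Bootcamp → 1
Thursday 11:00 end Kettlebell Bootcamp → 0
Thursday 18:30 start Yoga Basics → 1
Thursday 20:00 end Yoga Basics → 0
Friday 07:30 start Stretch Express → 1
Friday 12:30 start Rowing 30 → 2
Friday 15:30 end Stretch Express → 1
Friday 20:00 end Rowing 30 → 0
Peak is 2, at Tuesday 09:30 (Barre Bootcamp, HIIT Blast).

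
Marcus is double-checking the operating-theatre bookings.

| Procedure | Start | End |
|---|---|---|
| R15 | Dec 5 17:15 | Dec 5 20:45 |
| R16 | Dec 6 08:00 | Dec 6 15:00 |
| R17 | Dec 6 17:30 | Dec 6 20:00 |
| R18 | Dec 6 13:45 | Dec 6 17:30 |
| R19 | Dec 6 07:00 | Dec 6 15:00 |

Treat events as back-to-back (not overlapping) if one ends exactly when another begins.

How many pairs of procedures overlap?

3

Check each pair: they overlap iff neither finishes before the other starts.
Sorted by start: R15, R19, R16, R18, R17.
R19 starts after R15 ends, so R15 has no further overlaps.
R16 starts before R19 ends → R19 and R16 overlap.
R18 starts before R19 ends → R19 and R18 overlap.
R17 starts after R19 ends.
R18 starts before R16 ends → R16 and R18 overlap.
R17 starts after R16 ends.
R17 starts exactly when R18 ends (back-to-back, no overlap).
Overlapping pairs: R16 & R18, R16 & R19, R18 & R19 — 3 in total.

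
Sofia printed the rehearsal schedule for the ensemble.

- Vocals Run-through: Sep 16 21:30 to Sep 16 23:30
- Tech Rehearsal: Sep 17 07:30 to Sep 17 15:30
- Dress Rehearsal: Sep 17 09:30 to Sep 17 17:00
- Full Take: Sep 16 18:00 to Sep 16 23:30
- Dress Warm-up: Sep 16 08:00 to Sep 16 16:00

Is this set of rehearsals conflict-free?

No

Check each pair: they overlap iff neither finishes before the other starts.
Sorted by start: Dress Warm-up, Full Take, Vocals Run-through, Tech Rehearsal, Dress Rehearsal.
Full Take starts after Dress Warm-up ends; Dress Warm-up is clear from here.
Vocals Run-through starts before Full Take ends → Full Take and Vocals Run-through overlap.
That's a conflict, so the schedule is not conflict-free.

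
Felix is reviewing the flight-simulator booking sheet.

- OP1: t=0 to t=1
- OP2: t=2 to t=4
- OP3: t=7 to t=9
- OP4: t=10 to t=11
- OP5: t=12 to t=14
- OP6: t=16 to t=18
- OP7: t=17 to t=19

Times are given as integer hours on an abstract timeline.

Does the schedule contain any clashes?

Yes

Two intervals overlap when each starts before the other ends.
Sorted by start: OP1, OP2, OP3, OP4, OP5, OP6, OP7.
OP2 starts after OP1 ends; OP1 is clear from here.
OP3 starts after OP2 ends; OP2 is clear from here.
OP4 starts after OP3 ends; OP3 is clear from here.
OP5 starts after OP4 ends; OP4 is clear from here.
OP6 starts after OP5 ends; OP5 is clear from here.
OP7 starts before OP6 ends → OP6 and OP7 overlap.
That's a conflict, so the schedule is not conflict-free.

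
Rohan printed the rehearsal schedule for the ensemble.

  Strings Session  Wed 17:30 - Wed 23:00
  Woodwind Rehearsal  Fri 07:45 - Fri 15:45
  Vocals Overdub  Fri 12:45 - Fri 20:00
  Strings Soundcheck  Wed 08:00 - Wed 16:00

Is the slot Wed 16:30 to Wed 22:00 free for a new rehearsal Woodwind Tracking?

No — it overlaps Strings Session

Strings Soundcheck: ends Wed 16:00 at or before Woodwind Tracking starts Wed 16:30 → clear.
Strings Session: starts Wed 17:30 before Woodwind Tracking ends Wed 22:00, and ends Wed 23:00 after Woodwind Tracking starts Wed 16:30 → overlap.
Woodwind Rehearsal: starts Fri 07:45 at or after Woodwind Tracking ends Wed 22:00 → clear.
Vocals Overdub: starts Fri 12:45 at or after Woodwind Tracking ends Wed 22:00 → clear.
Woodwind Tracking overlaps Strings Session.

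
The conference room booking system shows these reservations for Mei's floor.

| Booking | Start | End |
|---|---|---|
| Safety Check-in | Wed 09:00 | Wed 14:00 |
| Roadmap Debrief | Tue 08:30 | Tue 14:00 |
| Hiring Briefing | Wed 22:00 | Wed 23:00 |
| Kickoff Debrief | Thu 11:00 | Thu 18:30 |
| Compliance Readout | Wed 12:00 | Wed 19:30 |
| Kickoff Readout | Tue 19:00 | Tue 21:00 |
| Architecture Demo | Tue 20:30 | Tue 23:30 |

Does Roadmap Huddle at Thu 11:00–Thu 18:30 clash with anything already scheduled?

Roadmap Debrief: ends Tue 14:00 at or before Roadmap Huddle starts Thu 11:00 → clear.
Kickoff Readout: ends Tue 21:00 at or before Roadmap Huddle starts Thu 11:00 → clear.
Architecture Demo: ends Tue 23:30 at or before Roadmap Huddle starts Thu 11:00 → clear.
Safety Check-in: ends Wed 14:00 at or before Roadmap Huddle starts Thu 11:00 → clear.
Compliance Readout: ends Wed 19:30 at or before Roadmap Huddle starts Thu 11:00 → clear.
Hiring Briefing: ends Wed 23:00 at or before Roadmap Huddle starts Thu 11:00 → clear.
Kickoff Debrief: starts Thu 11:00 before Roadmap Huddle ends Thu 18:30, and ends Thu 18:30 after Roadmap Huddle starts Thu 11:00 → overlap.
Roadmap Huddle overlaps Kickoff Debrief.

Yes — it overlaps Kickoff Debrief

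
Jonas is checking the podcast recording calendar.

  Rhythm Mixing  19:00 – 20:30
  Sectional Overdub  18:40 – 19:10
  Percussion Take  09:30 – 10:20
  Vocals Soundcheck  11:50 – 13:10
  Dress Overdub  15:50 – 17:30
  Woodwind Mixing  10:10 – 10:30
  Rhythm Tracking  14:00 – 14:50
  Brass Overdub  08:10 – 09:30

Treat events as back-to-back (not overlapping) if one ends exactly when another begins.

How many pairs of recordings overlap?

2

Two intervals overlap when each starts before the other ends.
Sorted by start: Brass Overdub, Percussion Take, Woodwind Mixing, Vocals Soundcheck, Rhythm Tracking, Dress Overdub, Sectional Overdub, Rhythm Mixing.
Percussion Take starts exactly when Brass Overdub ends (back-to-back, no overlap); Brass Overdub is clear from here.
Woodwind Mixing starts before Percussion Take ends → Percussion Take and Woodwind Mixing overlap.
Vocals Soundcheck starts after Percussion Take ends; Percussion Take is clear from here.
Vocals Soundcheck starts after Woodwind Mixing ends; Woodwind Mixing is clear from here.
Rhythm Tracking starts after Vocals Soundcheck ends; Vocals Soundcheck is clear from here.
Dress Overdub starts after Rhythm Tracking ends; Rhythm Tracking is clear from here.
Sectional Overdub starts after Dress Overdub ends; Dress Overdub is clear from here.
Rhythm Mixing starts before Sectional Overdub ends → Sectional Overdub and Rhythm Mixing overlap.
Overlapping pairs: Percussion Take & Woodwind Mixing, Rhythm Mixing & Sectional Overdub — 2 in total.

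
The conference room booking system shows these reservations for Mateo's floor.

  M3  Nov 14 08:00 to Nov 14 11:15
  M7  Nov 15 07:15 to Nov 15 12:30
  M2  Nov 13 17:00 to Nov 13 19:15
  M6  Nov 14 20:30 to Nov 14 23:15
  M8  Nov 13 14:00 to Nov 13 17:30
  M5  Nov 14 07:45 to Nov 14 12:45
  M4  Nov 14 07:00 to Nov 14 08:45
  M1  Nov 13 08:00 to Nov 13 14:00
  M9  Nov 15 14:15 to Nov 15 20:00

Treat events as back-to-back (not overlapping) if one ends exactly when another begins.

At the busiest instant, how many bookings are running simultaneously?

Sweep the timeline, counting +1 at each start and −1 at each end (ends before starts at a tie):
Nov 13 08:00 start M1 → 1
Nov 13 14:00 end M1 → 0
Nov 13 14:00 start M8 → 1
Nov 13 17:00 start M2 → 2
Nov 13 17:30 end M8 → 1
Nov 13 19:15 end M2 → 0
Nov 14 07:00 start M4 → 1
Nov 14 07:45 start M5 → 2
Nov 14 08:00 start M3 → 3
Nov 14 08:45 end M4 → 2
Nov 14 11:15 end M3 → 1
Nov 14 12:45 end M5 → 0
Nov 14 20:30 start M6 → 1
Nov 14 23:15 end M6 → 0
Nov 15 07:15 start M7 → 1
Nov 15 12:30 end M7 → 0
Nov 15 14:15 start M9 → 1
Nov 15 20:00 end M9 → 0
Peak is 3, at Nov 14 08:00 (M3, M4, M5).

3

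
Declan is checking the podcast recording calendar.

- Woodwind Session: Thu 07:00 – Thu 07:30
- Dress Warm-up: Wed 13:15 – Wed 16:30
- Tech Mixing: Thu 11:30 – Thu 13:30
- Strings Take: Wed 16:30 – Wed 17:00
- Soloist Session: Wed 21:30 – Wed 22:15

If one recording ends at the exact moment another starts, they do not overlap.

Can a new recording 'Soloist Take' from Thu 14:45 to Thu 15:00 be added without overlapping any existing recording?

Dress Warm-up: ends Wed 16:30 at or before Soloist Take starts Thu 14:45 → clear.
Strings Take: ends Wed 17:00 at or before Soloist Take starts Thu 14:45 → clear.
Soloist Session: ends Wed 22:15 at or before Soloist Take starts Thu 14:45 → clear.
Woodwind Session: ends Thu 07:30 at or before Soloist Take starts Thu 14:45 → clear.
Tech Mixing: ends Thu 13:30 at or before Soloist Take starts Thu 14:45 → clear.

Yes — the slot is free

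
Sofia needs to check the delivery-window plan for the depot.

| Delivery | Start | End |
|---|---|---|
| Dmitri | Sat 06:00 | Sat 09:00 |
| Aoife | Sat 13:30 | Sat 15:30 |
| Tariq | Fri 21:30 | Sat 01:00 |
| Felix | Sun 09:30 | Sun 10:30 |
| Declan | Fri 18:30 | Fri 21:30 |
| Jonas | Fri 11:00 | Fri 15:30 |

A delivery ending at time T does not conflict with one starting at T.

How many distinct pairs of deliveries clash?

Sorted by start: Jonas, Declan, Tariq, Dmitri, Aoife, Felix.
Declan starts after Jonas ends, so nothing later overlaps Jonas either.
Tariq starts exactly when Declan ends (back-to-back, no overlap), so nothing later overlaps Declan either.
Dmitri starts after Tariq ends, so nothing later overlaps Tariq either.
Aoife starts after Dmitri ends, so nothing later overlaps Dmitri either.
Felix starts after Aoife ends.
No pair overlaps.

0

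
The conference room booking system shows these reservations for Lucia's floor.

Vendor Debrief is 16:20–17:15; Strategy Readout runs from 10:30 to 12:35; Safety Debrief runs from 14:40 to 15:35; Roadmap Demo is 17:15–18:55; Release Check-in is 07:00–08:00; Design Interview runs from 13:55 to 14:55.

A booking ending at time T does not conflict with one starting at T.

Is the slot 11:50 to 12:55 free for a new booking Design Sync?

No — it overlaps Strategy Readout

Release Check-in: ends 08:00 at or before Design Sync starts 11:50 → clear.
Strategy Readout: starts 10:30 before Design Sync ends 12:55, and ends 12:35 after Design Sync starts 11:50 → overlap.
Design Interview: starts 13:55 at or after Design Sync ends 12:55 → clear.
Safety Debrief: starts 14:40 at or after Design Sync ends 12:55 → clear.
Vendor Debrief: starts 16:20 at or after Design Sync ends 12:55 → clear.
Roadmap Demo: starts 17:15 at or after Design Sync ends 12:55 → clear.
Design Sync overlaps Strategy Readout.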